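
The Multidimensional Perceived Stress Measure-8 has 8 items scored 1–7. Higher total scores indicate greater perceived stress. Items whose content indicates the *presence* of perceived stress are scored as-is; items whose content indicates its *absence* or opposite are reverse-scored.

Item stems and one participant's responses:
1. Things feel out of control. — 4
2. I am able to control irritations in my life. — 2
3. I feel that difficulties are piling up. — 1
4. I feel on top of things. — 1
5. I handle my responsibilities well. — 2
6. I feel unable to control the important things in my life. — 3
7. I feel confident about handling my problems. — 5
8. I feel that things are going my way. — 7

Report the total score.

Items 2, 4, 5, 7, 8 describe the absence/opposite of perceived stress → reverse-score.
on a 1–7 scale, reversed = 8 − raw.
  item 1: 4
  item 2: 8 − 2 = 6
  item 3: 1
  item 4: 8 − 1 = 7
  item 5: 8 − 2 = 6
  item 6: 3
  item 7: 8 − 5 = 3
  item 8: 8 − 7 = 1
Total = 4 + 6 + 1 + 7 + 6 + 3 + 3 + 1 = 31

31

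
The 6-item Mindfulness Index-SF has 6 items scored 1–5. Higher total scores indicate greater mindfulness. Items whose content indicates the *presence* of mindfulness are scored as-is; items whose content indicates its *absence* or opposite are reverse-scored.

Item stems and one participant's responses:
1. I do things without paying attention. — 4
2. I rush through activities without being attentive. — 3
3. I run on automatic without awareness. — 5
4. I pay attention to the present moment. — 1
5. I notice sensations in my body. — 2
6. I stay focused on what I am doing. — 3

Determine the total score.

Items 1, 2, 3 describe the absence/opposite of mindfulness → reverse-score.
reversed = (1+5) − raw = 6 − raw.
  item 1: 6 − 4 = 2
  item 2: 6 − 3 = 3
  item 3: 6 − 5 = 1
  item 4: 1
  item 5: 2
  item 6: 3
Total = 2 + 3 + 1 + 1 + 2 + 3 = 12

12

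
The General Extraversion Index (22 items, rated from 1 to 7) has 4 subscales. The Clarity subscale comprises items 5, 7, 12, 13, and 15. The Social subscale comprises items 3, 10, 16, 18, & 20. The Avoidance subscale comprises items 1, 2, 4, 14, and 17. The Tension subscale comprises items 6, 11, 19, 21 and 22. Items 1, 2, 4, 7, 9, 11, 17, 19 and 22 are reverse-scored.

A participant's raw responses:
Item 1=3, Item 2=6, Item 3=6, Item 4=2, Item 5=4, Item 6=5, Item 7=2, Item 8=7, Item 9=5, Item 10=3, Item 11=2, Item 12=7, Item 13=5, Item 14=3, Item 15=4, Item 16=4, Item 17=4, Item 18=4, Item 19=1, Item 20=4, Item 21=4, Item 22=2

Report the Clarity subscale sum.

26

Clarity items: 5, 7, 12, 13, 15.
Of these, item 7 is reverse-scored; reversed = (1+7) − raw = 8 − raw.
  item 5: 4
  item 7: 8 − 2 = 6
  item 12: 7
  item 13: 5
  item 15: 4
Sum = 4 + 6 + 7 + 5 + 4 = 26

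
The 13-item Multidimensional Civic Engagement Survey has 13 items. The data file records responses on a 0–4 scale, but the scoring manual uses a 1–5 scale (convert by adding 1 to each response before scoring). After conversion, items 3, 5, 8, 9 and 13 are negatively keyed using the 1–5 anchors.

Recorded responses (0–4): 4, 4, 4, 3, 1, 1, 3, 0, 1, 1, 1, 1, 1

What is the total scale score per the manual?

44

Convert to 1–5: 5, 5, 5, 4, 2, 2, 4, 1, 2, 2, 2, 2, 2
Reverse-coded (on a 1–5 scale, reversed = 6 − raw):
  item 3: 6 − 5 = 1
  item 5: 6 − 2 = 4
  item 8: 6 − 1 = 5
  item 9: 6 − 2 = 4
  item 13: 6 − 2 = 4
Scored: 5, 5, 1, 4, 4, 2, 4, 5, 4, 2, 2, 2, 4
Total = 44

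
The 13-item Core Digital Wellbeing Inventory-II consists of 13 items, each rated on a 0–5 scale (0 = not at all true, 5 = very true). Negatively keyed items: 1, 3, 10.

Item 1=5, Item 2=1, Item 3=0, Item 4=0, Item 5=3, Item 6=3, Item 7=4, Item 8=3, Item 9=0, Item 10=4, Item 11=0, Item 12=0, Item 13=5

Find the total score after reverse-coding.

Reverse-coded items (reverse-coded value = 5 − response):
  item 1: 5 − 5 = 0
  item 3: 5 − 0 = 5
  item 10: 5 − 4 = 1
Scored responses: 0, 1, 5, 0, 3, 3, 4, 3, 0, 1, 0, 0, 5
Total = 0 + 1 + 5 + 0 + 3 + 3 + 4 + 3 + 0 + 1 + 0 + 0 + 5 = 25

25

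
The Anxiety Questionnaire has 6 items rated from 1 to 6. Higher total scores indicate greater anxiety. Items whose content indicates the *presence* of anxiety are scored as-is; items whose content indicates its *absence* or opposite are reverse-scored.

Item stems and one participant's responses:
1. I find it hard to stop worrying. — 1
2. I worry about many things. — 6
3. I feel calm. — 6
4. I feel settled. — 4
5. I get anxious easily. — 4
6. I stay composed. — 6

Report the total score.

Items 3, 4, 6 describe the absence/opposite of anxiety → reverse-score.
reversed = (1+6) − raw = 7 − raw.
  item 1: 1
  item 2: 6
  item 3: 7 − 6 = 1
  item 4: 7 − 4 = 3
  item 5: 4
  item 6: 7 − 6 = 1
Total = 1 + 6 + 1 + 3 + 4 + 1 = 16

16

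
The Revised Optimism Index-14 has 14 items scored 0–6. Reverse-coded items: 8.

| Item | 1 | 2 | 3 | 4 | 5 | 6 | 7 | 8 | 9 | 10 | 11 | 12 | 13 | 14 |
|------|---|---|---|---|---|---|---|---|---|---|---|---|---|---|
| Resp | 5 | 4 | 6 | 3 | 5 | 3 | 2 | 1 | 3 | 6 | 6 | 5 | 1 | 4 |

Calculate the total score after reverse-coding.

Apply reverse scoring (reversed = (0+6) − raw = 6 − raw):
  item 8: 6 − 1 = 5
Scored items: 5, 4, 6, 3, 5, 3, 2, 5, 3, 6, 6, 5, 1, 4
Total = 5 + 4 + 6 + 3 + 5 + 3 + 2 + 5 + 3 + 6 + 6 + 5 + 1 + 4 = 58

58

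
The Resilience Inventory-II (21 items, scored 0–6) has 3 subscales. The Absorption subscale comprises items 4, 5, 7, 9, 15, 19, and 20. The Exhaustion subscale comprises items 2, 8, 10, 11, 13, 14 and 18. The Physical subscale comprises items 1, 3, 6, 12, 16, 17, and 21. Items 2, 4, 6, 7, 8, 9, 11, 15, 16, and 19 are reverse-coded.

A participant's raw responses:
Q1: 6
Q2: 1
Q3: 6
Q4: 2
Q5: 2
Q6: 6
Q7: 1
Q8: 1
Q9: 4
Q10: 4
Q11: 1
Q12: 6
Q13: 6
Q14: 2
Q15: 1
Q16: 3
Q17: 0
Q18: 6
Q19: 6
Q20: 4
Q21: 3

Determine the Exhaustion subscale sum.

Exhaustion items: 2, 8, 10, 11, 13, 14, 18.
Of these, items 2, 8, & 11 are reverse-coded; reverse-coded value = 6 − response.
  item 2: 6 − 1 = 5
  item 8: 6 − 1 = 5
  item 10: 4
  item 11: 6 − 1 = 5
  item 13: 6
  item 14: 2
  item 18: 6
Sum = 5 + 5 + 4 + 5 + 6 + 2 + 6 = 33

33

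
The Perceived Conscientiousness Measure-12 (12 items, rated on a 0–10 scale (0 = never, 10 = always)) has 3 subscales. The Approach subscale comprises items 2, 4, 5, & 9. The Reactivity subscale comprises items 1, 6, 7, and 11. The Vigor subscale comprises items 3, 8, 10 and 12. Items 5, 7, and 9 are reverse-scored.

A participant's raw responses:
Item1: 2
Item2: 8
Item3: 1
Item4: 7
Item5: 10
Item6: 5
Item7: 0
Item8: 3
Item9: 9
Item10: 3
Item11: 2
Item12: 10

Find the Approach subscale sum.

Approach items: 2, 4, 5, 9.
Of these, items 5 and 9 are reverse-scored; reversed = (0+10) − raw = 10 − raw.
  item 2: 8
  item 4: 7
  item 5: 10 − 10 = 0
  item 9: 10 − 9 = 1
Sum = 8 + 7 + 0 + 1 = 16

16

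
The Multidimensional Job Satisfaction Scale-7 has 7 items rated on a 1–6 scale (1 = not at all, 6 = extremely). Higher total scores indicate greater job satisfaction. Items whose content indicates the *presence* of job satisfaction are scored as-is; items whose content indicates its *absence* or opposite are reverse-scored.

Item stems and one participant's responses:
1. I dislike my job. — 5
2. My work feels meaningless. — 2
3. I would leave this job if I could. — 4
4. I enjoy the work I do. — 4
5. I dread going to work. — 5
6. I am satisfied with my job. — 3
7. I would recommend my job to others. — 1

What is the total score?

20

Items 1, 2, 3, 5 describe the absence/opposite of job satisfaction → reverse-score.
reversed = (1+6) − raw = 7 − raw.
  item 1: 7 − 5 = 2
  item 2: 7 − 2 = 5
  item 3: 7 − 4 = 3
  item 4: 4
  item 5: 7 − 5 = 2
  item 6: 3
  item 7: 1
Total = 2 + 5 + 3 + 4 + 2 + 3 + 1 = 20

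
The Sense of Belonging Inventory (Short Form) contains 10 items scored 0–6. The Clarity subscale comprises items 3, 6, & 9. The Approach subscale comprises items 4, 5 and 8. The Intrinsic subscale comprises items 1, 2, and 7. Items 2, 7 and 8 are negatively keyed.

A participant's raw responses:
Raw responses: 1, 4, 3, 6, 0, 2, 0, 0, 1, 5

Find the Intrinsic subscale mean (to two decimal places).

Intrinsic items: 1, 2, 7.
Of these, items 2 & 7 are negatively keyed; reverse-coded value = 6 − response.
  item 1: 1
  item 2: 6 − 4 = 2
  item 7: 6 − 0 = 6
Sum = 1 + 2 + 6 = 9
Mean = 9 / 3 = 3.00

3.00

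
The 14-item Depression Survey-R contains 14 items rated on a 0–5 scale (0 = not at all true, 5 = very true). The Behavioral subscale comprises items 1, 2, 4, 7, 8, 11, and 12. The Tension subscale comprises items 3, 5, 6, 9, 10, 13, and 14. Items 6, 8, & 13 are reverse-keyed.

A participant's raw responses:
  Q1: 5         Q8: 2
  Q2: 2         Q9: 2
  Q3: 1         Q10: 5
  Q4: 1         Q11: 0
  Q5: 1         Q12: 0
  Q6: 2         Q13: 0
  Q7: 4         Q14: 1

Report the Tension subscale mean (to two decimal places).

Tension items: 3, 5, 6, 9, 10, 13, 14.
Of these, items 6 & 13 are reverse-keyed; on a 0–5 scale, reversed = 5 − raw.
  item 3: 1
  item 5: 1
  item 6: 5 − 2 = 3
  item 9: 2
  item 10: 5
  item 13: 5 − 0 = 5
  item 14: 1
Sum = 1 + 1 + 3 + 2 + 5 + 5 + 1 = 18
Mean = 18 / 7 = 2.57

2.57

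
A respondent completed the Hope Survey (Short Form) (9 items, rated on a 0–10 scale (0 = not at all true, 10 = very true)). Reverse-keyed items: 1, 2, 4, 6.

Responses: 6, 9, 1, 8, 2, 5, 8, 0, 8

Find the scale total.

Raw sum = 47. Reverse-keyed items: 1, 2, 4, 6; their raw sum = 28.
Each reversal replaces raw with 10 − raw, changing the total by 10 − 2·raw per item.
Total = 47 + 4·10 − 2·28 = 47 + 40 − 56 = 31

31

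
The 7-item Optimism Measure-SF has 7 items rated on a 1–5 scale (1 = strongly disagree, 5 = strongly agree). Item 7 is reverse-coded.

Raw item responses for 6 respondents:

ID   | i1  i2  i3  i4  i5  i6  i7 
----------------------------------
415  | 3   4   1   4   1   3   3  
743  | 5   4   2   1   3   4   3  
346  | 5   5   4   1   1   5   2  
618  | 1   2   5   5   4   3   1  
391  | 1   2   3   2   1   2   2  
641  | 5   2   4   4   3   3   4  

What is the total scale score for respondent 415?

19

Respondent 415 raw: 3, 4, 1, 4, 1, 3, 3.
Reverse-coded (reverse-coded value = 6 − response):
  item 1: 3
  item 2: 4
  item 3: 1
  item 4: 4
  item 5: 1
  item 6: 3
  item 7: 6 − 3 = 3
Sum = 3 + 4 + 1 + 4 + 1 + 3 + 3 = 19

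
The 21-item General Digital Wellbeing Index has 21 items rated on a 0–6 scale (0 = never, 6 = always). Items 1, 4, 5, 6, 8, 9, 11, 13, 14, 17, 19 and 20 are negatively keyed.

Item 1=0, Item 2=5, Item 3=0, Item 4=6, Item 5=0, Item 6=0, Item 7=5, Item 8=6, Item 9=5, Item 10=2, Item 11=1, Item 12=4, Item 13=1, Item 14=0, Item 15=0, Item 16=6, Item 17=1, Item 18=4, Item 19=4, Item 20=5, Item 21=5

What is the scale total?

74

Reversing items 1, 4, 5, 6, 8, 9, 11, 13, 14, 17, 19 and 20 with 6 − raw:
Total = (6−0) + 5 + 0 + (6−6) + (6−0) + (6−0) + 5 + (6−6) + (6−5) + 2 + (6−1) + 4 + (6−1) + (6−0) + 0 + 6 + (6−1) + 4 + (6−4) + (6−5) + 5
      = 6 + 5 + 0 + 0 + 6 + 6 + 5 + 0 + 1 + 2 + 5 + 4 + 5 + 6 + 0 + 6 + 5 + 4 + 2 + 1 + 5 = 74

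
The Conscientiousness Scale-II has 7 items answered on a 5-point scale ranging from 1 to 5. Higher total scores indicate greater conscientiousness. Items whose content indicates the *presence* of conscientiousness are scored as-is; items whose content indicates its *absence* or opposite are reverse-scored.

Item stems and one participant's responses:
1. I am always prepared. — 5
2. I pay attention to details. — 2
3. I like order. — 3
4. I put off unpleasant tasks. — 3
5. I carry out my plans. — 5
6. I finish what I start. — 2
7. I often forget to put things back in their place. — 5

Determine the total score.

Items 4, 7 describe the absence/opposite of conscientiousness → reverse-score.
reverse-coded value = 6 − response.
  item 1: 5
  item 2: 2
  item 3: 3
  item 4: 6 − 3 = 3
  item 5: 5
  item 6: 2
  item 7: 6 − 5 = 1
Total = 5 + 2 + 3 + 3 + 5 + 2 + 1 = 21

21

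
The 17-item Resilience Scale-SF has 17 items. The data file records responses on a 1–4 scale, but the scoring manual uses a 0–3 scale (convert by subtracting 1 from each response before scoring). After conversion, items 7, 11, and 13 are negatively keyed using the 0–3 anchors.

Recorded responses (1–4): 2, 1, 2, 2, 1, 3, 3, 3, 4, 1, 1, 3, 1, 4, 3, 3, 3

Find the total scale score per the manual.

Convert to 0–3: 1, 0, 1, 1, 0, 2, 2, 2, 3, 0, 0, 2, 0, 3, 2, 2, 2
Reverse-coded (reverse-coded value = 3 − response):
  item 7: 3 − 2 = 1
  item 11: 3 − 0 = 3
  item 13: 3 − 0 = 3
Scored: 1, 0, 1, 1, 0, 2, 1, 2, 3, 0, 3, 2, 3, 3, 2, 2, 2
Total = 28

28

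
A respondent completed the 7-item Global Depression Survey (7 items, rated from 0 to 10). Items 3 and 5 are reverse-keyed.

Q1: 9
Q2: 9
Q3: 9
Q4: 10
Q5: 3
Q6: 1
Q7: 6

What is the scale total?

Apply reverse scoring (reverse-coded value = 10 − response):
  item 3: 10 − 9 = 1
  item 5: 10 − 3 = 7
Scored items: 9, 9, 1, 10, 7, 1, 6
Total = 9 + 9 + 1 + 10 + 7 + 1 + 6 = 43

43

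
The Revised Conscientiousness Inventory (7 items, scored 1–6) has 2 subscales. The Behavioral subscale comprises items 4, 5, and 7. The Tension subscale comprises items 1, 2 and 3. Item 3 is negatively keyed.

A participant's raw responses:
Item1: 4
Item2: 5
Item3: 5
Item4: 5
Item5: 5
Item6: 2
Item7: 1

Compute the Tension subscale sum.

11

Tension items: 1, 2, 3.
Of these, item 3 is negatively keyed; reverse-coded value = 7 − response.
  item 1: 4
  item 2: 5
  item 3: 7 − 5 = 2
Sum = 4 + 5 + 2 = 11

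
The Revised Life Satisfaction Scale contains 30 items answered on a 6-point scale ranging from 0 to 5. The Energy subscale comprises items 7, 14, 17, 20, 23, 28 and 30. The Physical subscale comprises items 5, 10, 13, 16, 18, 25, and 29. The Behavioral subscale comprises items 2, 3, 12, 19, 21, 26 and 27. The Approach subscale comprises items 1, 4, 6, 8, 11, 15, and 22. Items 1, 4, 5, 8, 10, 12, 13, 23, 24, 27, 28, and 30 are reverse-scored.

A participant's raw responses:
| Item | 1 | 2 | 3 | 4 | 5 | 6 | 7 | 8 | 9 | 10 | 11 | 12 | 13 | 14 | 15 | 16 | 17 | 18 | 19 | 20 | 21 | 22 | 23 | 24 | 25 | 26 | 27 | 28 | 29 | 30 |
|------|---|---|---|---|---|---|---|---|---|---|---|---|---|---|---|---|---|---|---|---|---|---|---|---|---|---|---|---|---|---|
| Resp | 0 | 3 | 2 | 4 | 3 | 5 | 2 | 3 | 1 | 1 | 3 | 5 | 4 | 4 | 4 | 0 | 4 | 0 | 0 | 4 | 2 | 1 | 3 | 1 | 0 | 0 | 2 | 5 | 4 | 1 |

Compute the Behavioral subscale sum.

Behavioral items: 2, 3, 12, 19, 21, 26, 27.
Of these, items 12 and 27 are reverse-scored; on a 0–5 scale, reversed = 5 − raw.
  item 2: 3
  item 3: 2
  item 12: 5 − 5 = 0
  item 19: 0
  item 21: 2
  item 26: 0
  item 27: 5 − 2 = 3
Sum = 3 + 2 + 0 + 0 + 2 + 0 + 3 = 10

10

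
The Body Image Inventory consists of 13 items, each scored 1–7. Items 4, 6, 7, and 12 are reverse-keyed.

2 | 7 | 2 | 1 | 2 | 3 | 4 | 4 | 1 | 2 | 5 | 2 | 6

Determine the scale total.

53

Reverse-coded items (reverse-coded value = 8 − response):
  item 4: 8 − 1 = 7
  item 6: 8 − 3 = 5
  item 7: 8 − 4 = 4
  item 12: 8 − 2 = 6
After reverse-coding: 2, 7, 2, 7, 2, 5, 4, 4, 1, 2, 5, 6, 6
Total = 2 + 7 + 2 + 7 + 2 + 5 + 4 + 4 + 1 + 2 + 5 + 6 + 6 = 53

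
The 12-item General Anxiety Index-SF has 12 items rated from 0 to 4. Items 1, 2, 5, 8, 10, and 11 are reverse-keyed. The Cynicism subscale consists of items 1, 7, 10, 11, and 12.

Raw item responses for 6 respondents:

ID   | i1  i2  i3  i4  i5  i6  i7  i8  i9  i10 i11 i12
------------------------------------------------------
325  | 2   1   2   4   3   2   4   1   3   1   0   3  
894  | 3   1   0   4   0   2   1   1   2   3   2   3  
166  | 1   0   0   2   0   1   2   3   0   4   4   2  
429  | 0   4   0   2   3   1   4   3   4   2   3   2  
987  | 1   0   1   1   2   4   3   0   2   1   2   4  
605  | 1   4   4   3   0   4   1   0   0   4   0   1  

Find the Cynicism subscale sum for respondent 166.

7

Respondent 166 raw: 1, 0, 0, 2, 0, 1, 2, 3, 0, 4, 4, 2.
Cynicism items: 1, 7, 10, 11, 12.
Reverse-coded (on a 0–4 scale, reversed = 4 − raw):
  item 1: 4 − 1 = 3
  item 7: 2
  item 10: 4 − 4 = 0
  item 11: 4 − 4 = 0
  item 12: 2
Sum = 3 + 2 + 0 + 0 + 2 = 7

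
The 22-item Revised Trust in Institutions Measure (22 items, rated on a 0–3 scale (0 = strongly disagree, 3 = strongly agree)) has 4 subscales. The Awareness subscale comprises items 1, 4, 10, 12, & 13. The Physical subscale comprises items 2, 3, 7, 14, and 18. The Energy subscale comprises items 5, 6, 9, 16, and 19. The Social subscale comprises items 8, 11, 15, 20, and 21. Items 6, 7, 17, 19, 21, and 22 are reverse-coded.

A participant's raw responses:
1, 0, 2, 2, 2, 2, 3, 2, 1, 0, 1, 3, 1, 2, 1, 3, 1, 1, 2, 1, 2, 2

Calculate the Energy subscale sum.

Energy items: 5, 6, 9, 16, 19.
Of these, items 6 & 19 are reverse-coded; on a 0–3 scale, reversed = 3 − raw.
  item 5: 2
  item 6: 3 − 2 = 1
  item 9: 1
  item 16: 3
  item 19: 3 − 2 = 1
Sum = 2 + 1 + 1 + 3 + 1 = 8

8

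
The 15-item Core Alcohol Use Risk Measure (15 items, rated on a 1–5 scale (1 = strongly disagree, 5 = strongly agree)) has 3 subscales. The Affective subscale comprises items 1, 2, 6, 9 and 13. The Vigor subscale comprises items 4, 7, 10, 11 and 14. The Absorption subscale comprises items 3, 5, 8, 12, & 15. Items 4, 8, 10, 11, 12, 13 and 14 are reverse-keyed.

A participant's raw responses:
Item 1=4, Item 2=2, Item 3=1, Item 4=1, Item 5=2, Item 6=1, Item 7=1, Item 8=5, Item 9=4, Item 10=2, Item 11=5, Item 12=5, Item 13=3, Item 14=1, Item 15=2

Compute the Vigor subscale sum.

Vigor items: 4, 7, 10, 11, 14.
Of these, items 4, 10, 11, & 14 are reverse-keyed; on a 1–5 scale, reversed = 6 − raw.
  item 4: 6 − 1 = 5
  item 7: 1
  item 10: 6 − 2 = 4
  item 11: 6 − 5 = 1
  item 14: 6 − 1 = 5
Sum = 5 + 1 + 4 + 1 + 5 = 16

16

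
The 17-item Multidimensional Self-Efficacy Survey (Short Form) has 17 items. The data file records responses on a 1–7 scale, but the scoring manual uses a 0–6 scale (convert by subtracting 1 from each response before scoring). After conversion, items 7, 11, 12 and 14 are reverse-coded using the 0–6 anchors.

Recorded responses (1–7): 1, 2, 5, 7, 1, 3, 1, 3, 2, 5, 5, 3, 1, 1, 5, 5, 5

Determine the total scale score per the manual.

50

Convert to 0–6: 0, 1, 4, 6, 0, 2, 0, 2, 1, 4, 4, 2, 0, 0, 4, 4, 4
Reverse-coded (on a 0–6 scale, reversed = 6 − raw):
  item 7: 6 − 0 = 6
  item 11: 6 − 4 = 2
  item 12: 6 − 2 = 4
  item 14: 6 − 0 = 6
Scored: 0, 1, 4, 6, 0, 2, 6, 2, 1, 4, 2, 4, 0, 6, 4, 4, 4
Total = 50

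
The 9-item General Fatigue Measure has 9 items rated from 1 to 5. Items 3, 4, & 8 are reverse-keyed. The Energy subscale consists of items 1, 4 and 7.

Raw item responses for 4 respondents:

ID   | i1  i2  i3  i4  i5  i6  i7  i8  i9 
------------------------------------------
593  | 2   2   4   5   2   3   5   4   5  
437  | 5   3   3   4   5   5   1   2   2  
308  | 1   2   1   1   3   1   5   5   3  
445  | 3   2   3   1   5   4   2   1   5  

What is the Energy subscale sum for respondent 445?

Respondent 445 raw: 3, 2, 3, 1, 5, 4, 2, 1, 5.
Energy items: 1, 4, 7.
Reverse-coded (reverse-coded value = 6 − response):
  item 1: 3
  item 4: 6 − 1 = 5
  item 7: 2
Sum = 3 + 5 + 2 = 10

10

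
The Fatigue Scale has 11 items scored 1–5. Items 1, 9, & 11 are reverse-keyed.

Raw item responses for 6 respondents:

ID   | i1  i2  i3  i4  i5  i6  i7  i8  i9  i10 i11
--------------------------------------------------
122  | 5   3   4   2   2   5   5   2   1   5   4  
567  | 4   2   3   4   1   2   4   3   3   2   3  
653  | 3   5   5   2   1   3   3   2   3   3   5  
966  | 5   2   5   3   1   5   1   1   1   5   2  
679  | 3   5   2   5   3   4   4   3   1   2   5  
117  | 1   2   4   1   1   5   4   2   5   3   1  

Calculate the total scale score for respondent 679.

37

Respondent 679 raw: 3, 5, 2, 5, 3, 4, 4, 3, 1, 2, 5.
Reverse-coded (on a 1–5 scale, reversed = 6 − raw):
  item 1: 6 − 3 = 3
  item 2: 5
  item 3: 2
  item 4: 5
  item 5: 3
  item 6: 4
  item 7: 4
  item 8: 3
  item 9: 6 − 1 = 5
  item 10: 2
  item 11: 6 − 5 = 1
Sum = 3 + 5 + 2 + 5 + 3 + 4 + 4 + 3 + 5 + 2 + 1 = 37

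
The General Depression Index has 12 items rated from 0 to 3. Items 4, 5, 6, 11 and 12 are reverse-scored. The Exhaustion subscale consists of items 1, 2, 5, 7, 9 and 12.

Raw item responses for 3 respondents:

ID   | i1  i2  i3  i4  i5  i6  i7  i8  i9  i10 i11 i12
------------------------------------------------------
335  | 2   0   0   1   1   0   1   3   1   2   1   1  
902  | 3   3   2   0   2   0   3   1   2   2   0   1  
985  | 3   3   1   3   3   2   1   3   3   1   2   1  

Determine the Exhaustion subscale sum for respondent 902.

Respondent 902 raw: 3, 3, 2, 0, 2, 0, 3, 1, 2, 2, 0, 1.
Exhaustion items: 1, 2, 5, 7, 9, 12.
Reverse-coded (reversed = (0+3) − raw = 3 − raw):
  item 1: 3
  item 2: 3
  item 5: 3 − 2 = 1
  item 7: 3
  item 9: 2
  item 12: 3 − 1 = 2
Sum = 3 + 3 + 1 + 3 + 2 + 2 = 14

14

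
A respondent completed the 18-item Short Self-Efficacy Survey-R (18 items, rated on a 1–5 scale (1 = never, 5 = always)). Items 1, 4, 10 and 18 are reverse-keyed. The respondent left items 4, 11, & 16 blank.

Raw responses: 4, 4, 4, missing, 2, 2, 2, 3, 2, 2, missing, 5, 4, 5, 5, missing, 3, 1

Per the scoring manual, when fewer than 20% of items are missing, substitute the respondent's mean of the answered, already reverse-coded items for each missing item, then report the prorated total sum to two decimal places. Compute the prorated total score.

62.40

Reverse-coded (on a 1–5 scale, reversed = 6 − raw):
  item 1: 6 − 4 = 2
  item 10: 6 − 2 = 4
  item 18: 6 − 1 = 5
Completed scored items (15 of 18): 2, 4, 4, 2, 2, 2, 3, 2, 4, 5, 4, 5, 5, 3, 5; sum = 52.
Person mean = 52 / 15 ≈ 3.4667
Prorated total = (52 / 15) × 18 = 62.40 (to 2 dp)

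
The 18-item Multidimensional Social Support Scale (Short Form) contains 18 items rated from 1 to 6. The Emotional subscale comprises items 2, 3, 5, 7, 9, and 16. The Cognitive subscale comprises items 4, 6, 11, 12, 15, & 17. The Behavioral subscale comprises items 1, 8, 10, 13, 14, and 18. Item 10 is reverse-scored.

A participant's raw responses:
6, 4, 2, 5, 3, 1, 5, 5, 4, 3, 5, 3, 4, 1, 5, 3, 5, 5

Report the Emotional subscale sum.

Emotional items: 2, 3, 5, 7, 9, 16.
  item 2: 4
  item 3: 2
  item 5: 3
  item 7: 5
  item 9: 4
  item 16: 3
Sum = 4 + 2 + 3 + 5 + 4 + 3 = 21

21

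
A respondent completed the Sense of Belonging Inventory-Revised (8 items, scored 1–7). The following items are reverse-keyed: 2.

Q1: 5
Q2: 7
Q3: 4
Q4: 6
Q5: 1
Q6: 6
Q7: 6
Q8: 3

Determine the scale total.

32

Apply reverse scoring (reverse-coded value = 8 − response):
  item 2: 8 − 7 = 1
After reverse-coding: 5, 1, 4, 6, 1, 6, 6, 3
Total = 5 + 1 + 4 + 6 + 1 + 6 + 6 + 3 = 32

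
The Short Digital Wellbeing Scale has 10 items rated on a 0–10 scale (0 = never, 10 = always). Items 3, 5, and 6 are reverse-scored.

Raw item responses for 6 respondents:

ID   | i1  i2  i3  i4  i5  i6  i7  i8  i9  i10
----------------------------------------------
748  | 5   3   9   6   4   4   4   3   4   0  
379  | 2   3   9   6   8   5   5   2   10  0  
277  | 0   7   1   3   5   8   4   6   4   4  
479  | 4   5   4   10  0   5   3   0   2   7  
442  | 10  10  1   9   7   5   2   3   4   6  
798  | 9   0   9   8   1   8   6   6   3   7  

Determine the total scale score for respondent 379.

Respondent 379 raw: 2, 3, 9, 6, 8, 5, 5, 2, 10, 0.
Reverse-coded (reversed = (0+10) − raw = 10 − raw):
  item 1: 2
  item 2: 3
  item 3: 10 − 9 = 1
  item 4: 6
  item 5: 10 − 8 = 2
  item 6: 10 − 5 = 5
  item 7: 5
  item 8: 2
  item 9: 10
  item 10: 0
Sum = 2 + 3 + 1 + 6 + 2 + 5 + 5 + 2 + 10 + 0 = 36

36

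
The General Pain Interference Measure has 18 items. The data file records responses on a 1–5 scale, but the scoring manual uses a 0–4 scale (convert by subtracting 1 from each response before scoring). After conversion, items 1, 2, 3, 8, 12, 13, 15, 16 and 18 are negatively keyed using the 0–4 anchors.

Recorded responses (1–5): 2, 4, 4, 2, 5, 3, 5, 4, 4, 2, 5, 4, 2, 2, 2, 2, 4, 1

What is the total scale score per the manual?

43

Convert to 0–4: 1, 3, 3, 1, 4, 2, 4, 3, 3, 1, 4, 3, 1, 1, 1, 1, 3, 0
Reverse-coded (reversed = (0+4) − raw = 4 − raw):
  item 1: 4 − 1 = 3
  item 2: 4 − 3 = 1
  item 3: 4 − 3 = 1
  item 8: 4 − 3 = 1
  item 12: 4 − 3 = 1
  item 13: 4 − 1 = 3
  item 15: 4 − 1 = 3
  item 16: 4 − 1 = 3
  item 18: 4 − 0 = 4
Scored: 3, 1, 1, 1, 4, 2, 4, 1, 3, 1, 4, 1, 3, 1, 3, 3, 3, 4
Total = 43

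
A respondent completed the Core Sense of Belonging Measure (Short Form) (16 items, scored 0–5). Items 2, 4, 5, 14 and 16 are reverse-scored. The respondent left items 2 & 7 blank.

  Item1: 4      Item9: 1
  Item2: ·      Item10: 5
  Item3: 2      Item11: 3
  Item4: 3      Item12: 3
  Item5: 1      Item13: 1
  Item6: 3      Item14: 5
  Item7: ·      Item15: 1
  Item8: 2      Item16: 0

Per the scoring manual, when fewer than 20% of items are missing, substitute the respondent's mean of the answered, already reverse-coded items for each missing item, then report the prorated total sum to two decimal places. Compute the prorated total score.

41.14

Reverse-coded (reversed = (0+5) − raw = 5 − raw):
  item 4: 5 − 3 = 2
  item 5: 5 − 1 = 4
  item 14: 5 − 5 = 0
  item 16: 5 − 0 = 5
Completed scored items (14 of 16): 4, 2, 2, 4, 3, 2, 1, 5, 3, 3, 1, 0, 1, 5; sum = 36.
Person mean = 36 / 14 ≈ 2.5714
Prorated total = (36 / 14) × 16 = 41.14 (to 2 dp)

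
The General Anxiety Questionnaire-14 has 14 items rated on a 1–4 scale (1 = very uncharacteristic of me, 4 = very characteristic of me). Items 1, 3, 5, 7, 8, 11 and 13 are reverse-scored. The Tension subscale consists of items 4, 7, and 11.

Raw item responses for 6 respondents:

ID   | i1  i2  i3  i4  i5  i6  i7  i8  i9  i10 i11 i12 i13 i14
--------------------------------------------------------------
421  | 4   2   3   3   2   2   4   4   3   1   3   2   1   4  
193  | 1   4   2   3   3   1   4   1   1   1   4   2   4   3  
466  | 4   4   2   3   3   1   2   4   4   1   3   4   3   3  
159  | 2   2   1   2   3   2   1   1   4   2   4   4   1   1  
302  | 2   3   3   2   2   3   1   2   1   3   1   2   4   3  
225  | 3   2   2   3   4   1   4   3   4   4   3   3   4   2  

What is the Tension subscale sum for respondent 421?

Respondent 421 raw: 4, 2, 3, 3, 2, 2, 4, 4, 3, 1, 3, 2, 1, 4.
Tension items: 4, 7, 11.
Reverse-coded (on a 1–4 scale, reversed = 5 − raw):
  item 4: 3
  item 7: 5 − 4 = 1
  item 11: 5 − 3 = 2
Sum = 3 + 1 + 2 = 6

6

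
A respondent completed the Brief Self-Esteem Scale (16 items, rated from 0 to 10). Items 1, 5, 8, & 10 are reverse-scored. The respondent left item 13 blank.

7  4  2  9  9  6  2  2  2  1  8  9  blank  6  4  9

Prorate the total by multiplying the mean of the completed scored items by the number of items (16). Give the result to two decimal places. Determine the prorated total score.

87.47

Reverse-coded (reverse-coded value = 10 − response):
  item 1: 10 − 7 = 3
  item 5: 10 − 9 = 1
  item 8: 10 − 2 = 8
  item 10: 10 − 1 = 9
Completed scored items (15 of 16): 3, 4, 2, 9, 1, 6, 2, 8, 2, 9, 8, 9, 6, 4, 9; sum = 82.
Person mean = 82 / 15 ≈ 5.4667
Prorated total = (82 / 15) × 16 = 87.47 (to 2 dp)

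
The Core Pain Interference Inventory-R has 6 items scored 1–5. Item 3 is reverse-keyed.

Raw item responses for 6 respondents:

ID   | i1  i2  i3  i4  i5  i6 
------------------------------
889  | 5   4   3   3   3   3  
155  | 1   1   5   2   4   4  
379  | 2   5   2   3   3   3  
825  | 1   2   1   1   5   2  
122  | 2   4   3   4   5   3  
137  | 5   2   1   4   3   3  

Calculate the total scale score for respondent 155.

Respondent 155 raw: 1, 1, 5, 2, 4, 4.
Reverse-coded (on a 1–5 scale, reversed = 6 − raw):
  item 1: 1
  item 2: 1
  item 3: 6 − 5 = 1
  item 4: 2
  item 5: 4
  item 6: 4
Sum = 1 + 1 + 1 + 2 + 4 + 4 = 13

13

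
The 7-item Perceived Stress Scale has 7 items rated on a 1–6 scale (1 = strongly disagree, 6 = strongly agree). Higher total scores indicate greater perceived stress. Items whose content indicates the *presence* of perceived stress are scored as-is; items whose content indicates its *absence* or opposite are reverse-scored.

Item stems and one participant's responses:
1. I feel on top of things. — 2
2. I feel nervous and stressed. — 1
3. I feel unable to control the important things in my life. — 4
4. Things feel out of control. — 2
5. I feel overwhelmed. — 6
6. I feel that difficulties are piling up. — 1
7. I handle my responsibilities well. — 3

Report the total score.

Items 1, 7 describe the absence/opposite of perceived stress → reverse-score.
reverse-coded value = 7 − response.
  item 1: 7 − 2 = 5
  item 2: 1
  item 3: 4
  item 4: 2
  item 5: 6
  item 6: 1
  item 7: 7 − 3 = 4
Total = 5 + 1 + 4 + 2 + 6 + 1 + 4 = 23

23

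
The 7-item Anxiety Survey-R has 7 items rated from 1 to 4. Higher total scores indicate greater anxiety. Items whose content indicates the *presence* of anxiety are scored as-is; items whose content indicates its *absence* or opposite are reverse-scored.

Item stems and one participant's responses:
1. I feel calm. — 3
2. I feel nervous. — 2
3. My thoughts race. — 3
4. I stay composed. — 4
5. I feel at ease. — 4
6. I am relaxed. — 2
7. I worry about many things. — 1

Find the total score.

Items 1, 4, 5, 6 describe the absence/opposite of anxiety → reverse-score.
on a 1–4 scale, reversed = 5 − raw.
  item 1: 5 − 3 = 2
  item 2: 2
  item 3: 3
  item 4: 5 − 4 = 1
  item 5: 5 − 4 = 1
  item 6: 5 − 2 = 3
  item 7: 1
Total = 2 + 2 + 3 + 1 + 1 + 3 + 1 = 13

13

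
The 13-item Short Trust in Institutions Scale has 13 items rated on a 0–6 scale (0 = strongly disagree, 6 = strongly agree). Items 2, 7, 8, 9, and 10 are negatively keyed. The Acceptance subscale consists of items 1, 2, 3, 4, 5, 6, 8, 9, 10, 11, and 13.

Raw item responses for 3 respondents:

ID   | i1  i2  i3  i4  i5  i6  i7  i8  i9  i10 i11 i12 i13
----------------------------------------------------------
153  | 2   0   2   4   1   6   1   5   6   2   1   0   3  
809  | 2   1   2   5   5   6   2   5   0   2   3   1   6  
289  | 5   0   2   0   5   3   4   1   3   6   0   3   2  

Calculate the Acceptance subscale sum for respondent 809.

45

Respondent 809 raw: 2, 1, 2, 5, 5, 6, 2, 5, 0, 2, 3, 1, 6.
Acceptance items: 1, 2, 3, 4, 5, 6, 8, 9, 10, 11, 13.
Reverse-coded (reverse-coded value = 6 − response):
  item 1: 2
  item 2: 6 − 1 = 5
  item 3: 2
  item 4: 5
  item 5: 5
  item 6: 6
  item 8: 6 − 5 = 1
  item 9: 6 − 0 = 6
  item 10: 6 − 2 = 4
  item 11: 3
  item 13: 6
Sum = 2 + 5 + 2 + 5 + 5 + 6 + 1 + 6 + 4 + 3 + 6 = 45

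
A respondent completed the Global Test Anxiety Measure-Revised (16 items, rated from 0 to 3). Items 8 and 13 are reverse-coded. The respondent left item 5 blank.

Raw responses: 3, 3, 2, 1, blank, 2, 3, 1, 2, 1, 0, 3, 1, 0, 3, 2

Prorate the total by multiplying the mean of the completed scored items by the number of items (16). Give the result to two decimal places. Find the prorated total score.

30.93

Reverse-coded (on a 0–3 scale, reversed = 3 − raw):
  item 8: 3 − 1 = 2
  item 13: 3 − 1 = 2
Completed scored items (15 of 16): 3, 3, 2, 1, 2, 3, 2, 2, 1, 0, 3, 2, 0, 3, 2; sum = 29.
Person mean = 29 / 15 ≈ 1.9333
Prorated total = (29 / 15) × 16 = 30.93 (to 2 dp)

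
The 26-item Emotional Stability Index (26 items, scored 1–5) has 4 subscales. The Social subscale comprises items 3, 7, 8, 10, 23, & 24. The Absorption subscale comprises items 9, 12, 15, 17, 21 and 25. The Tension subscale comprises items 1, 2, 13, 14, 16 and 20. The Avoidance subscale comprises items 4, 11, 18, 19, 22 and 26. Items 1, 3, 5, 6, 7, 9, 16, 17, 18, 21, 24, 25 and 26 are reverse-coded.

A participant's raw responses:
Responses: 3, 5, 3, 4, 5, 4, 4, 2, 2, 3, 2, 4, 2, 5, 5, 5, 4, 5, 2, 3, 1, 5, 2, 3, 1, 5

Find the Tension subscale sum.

Tension items: 1, 2, 13, 14, 16, 20.
Of these, items 1 & 16 are reverse-coded; on a 1–5 scale, reversed = 6 − raw.
  item 1: 6 − 3 = 3
  item 2: 5
  item 13: 2
  item 14: 5
  item 16: 6 − 5 = 1
  item 20: 3
Sum = 3 + 5 + 2 + 5 + 1 + 3 = 19

19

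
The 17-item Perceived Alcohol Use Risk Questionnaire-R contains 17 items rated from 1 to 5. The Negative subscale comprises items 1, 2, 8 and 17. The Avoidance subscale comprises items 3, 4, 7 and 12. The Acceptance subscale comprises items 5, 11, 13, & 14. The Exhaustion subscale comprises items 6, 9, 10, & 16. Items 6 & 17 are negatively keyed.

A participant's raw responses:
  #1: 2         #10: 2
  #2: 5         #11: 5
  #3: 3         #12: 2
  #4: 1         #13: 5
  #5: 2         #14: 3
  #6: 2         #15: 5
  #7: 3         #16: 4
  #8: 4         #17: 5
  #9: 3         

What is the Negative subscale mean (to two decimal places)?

Negative items: 1, 2, 8, 17.
Of these, item 17 is negatively keyed; on a 1–5 scale, reversed = 6 − raw.
  item 1: 2
  item 2: 5
  item 8: 4
  item 17: 6 − 5 = 1
Sum = 2 + 5 + 4 + 1 = 12
Mean = 12 / 4 = 3.00

3.00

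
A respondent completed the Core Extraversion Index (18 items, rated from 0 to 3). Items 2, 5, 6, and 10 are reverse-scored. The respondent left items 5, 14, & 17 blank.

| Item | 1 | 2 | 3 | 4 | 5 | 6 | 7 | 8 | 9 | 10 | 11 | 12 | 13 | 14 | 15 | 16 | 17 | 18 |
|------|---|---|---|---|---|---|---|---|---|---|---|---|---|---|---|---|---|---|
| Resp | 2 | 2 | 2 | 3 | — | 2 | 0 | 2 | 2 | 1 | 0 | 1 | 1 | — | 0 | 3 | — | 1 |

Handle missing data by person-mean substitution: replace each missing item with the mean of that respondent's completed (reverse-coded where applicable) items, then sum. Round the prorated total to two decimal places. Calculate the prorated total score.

25.20

Reverse-coded (on a 0–3 scale, reversed = 3 − raw):
  item 2: 3 − 2 = 1
  item 6: 3 − 2 = 1
  item 10: 3 − 1 = 2
Completed scored items (15 of 18): 2, 1, 2, 3, 1, 0, 2, 2, 2, 0, 1, 1, 0, 3, 1; sum = 21.
Person mean = 21 / 15 ≈ 1.4000
Prorated total = (21 / 15) × 18 = 25.20 (to 2 dp)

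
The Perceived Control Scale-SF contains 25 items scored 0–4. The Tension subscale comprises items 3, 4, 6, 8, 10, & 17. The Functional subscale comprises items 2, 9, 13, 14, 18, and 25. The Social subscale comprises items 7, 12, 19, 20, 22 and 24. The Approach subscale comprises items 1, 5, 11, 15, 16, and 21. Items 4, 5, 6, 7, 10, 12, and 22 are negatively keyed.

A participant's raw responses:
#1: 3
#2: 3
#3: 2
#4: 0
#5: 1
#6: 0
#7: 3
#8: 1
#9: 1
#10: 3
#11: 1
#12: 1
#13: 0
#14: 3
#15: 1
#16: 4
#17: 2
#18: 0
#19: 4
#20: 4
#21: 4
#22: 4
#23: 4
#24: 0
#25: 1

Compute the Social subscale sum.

Social items: 7, 12, 19, 20, 22, 24.
Of these, items 7, 12 and 22 are negatively keyed; reverse-coded value = 4 − response.
  item 7: 4 − 3 = 1
  item 12: 4 − 1 = 3
  item 19: 4
  item 20: 4
  item 22: 4 − 4 = 0
  item 24: 0
Sum = 1 + 3 + 4 + 4 + 0 + 0 = 12

12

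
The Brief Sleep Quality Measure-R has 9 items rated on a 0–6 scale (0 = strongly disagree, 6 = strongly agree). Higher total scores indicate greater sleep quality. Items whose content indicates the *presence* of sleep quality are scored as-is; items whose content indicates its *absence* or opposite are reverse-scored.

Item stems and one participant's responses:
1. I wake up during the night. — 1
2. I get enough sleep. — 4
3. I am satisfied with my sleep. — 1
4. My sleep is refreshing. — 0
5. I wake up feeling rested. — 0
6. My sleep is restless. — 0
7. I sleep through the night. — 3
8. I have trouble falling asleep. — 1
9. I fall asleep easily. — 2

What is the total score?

26

Items 1, 6, 8 describe the absence/opposite of sleep quality → reverse-score.
reverse-coded value = 6 − response.
  item 1: 6 − 1 = 5
  item 2: 4
  item 3: 1
  item 4: 0
  item 5: 0
  item 6: 6 − 0 = 6
  item 7: 3
  item 8: 6 − 1 = 5
  item 9: 2
Total = 5 + 4 + 1 + 0 + 0 + 6 + 3 + 5 + 2 = 26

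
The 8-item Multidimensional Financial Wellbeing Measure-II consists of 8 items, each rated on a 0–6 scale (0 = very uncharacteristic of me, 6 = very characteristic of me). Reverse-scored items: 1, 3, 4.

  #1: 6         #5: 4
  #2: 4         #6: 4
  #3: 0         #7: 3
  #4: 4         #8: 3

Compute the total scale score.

26

Reverse-scored items use 6 − raw:
  item 1: 6 − 6 = 0
  item 3: 6 − 0 = 6
  item 4: 6 − 4 = 2
Scored responses: 0, 4, 6, 2, 4, 4, 3, 3
Total = 0 + 4 + 6 + 2 + 4 + 4 + 3 + 3 = 26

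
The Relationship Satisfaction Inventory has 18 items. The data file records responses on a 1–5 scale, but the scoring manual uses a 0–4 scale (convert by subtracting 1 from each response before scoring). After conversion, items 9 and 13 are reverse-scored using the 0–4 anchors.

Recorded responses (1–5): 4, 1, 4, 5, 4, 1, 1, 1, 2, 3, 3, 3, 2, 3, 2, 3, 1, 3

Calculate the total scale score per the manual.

32

Convert to 0–4: 3, 0, 3, 4, 3, 0, 0, 0, 1, 2, 2, 2, 1, 2, 1, 2, 0, 2
Reverse-coded (on a 0–4 scale, reversed = 4 − raw):
  item 9: 4 − 1 = 3
  item 13: 4 − 1 = 3
Scored: 3, 0, 3, 4, 3, 0, 0, 0, 3, 2, 2, 2, 3, 2, 1, 2, 0, 2
Total = 32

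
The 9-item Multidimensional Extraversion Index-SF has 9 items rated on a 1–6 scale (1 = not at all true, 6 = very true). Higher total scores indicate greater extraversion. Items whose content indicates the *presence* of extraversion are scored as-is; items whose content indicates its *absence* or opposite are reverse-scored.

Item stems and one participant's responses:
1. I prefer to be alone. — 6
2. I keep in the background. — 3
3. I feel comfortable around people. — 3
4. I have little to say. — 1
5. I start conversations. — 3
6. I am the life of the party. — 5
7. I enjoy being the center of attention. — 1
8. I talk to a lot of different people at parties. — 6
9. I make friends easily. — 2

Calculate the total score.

Items 1, 2, 4 describe the absence/opposite of extraversion → reverse-score.
reverse-coded value = 7 − response.
  item 1: 7 − 6 = 1
  item 2: 7 − 3 = 4
  item 3: 3
  item 4: 7 − 1 = 6
  item 5: 3
  item 6: 5
  item 7: 1
  item 8: 6
  item 9: 2
Total = 1 + 4 + 3 + 6 + 3 + 5 + 1 + 6 + 2 = 31

31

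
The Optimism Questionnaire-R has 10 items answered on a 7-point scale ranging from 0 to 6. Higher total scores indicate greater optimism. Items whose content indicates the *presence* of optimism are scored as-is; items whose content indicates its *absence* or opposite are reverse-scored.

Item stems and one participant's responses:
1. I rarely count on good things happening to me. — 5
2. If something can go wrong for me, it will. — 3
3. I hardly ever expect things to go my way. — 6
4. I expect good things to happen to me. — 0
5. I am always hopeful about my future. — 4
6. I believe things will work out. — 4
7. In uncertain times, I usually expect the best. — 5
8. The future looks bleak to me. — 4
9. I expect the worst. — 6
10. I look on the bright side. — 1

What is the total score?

Items 1, 2, 3, 8, 9 describe the absence/opposite of optimism → reverse-score.
reversed = (0+6) − raw = 6 − raw.
  item 1: 6 − 5 = 1
  item 2: 6 − 3 = 3
  item 3: 6 − 6 = 0
  item 4: 0
  item 5: 4
  item 6: 4
  item 7: 5
  item 8: 6 − 4 = 2
  item 9: 6 − 6 = 0
  item 10: 1
Total = 1 + 3 + 0 + 0 + 4 + 4 + 5 + 2 + 0 + 1 = 20

20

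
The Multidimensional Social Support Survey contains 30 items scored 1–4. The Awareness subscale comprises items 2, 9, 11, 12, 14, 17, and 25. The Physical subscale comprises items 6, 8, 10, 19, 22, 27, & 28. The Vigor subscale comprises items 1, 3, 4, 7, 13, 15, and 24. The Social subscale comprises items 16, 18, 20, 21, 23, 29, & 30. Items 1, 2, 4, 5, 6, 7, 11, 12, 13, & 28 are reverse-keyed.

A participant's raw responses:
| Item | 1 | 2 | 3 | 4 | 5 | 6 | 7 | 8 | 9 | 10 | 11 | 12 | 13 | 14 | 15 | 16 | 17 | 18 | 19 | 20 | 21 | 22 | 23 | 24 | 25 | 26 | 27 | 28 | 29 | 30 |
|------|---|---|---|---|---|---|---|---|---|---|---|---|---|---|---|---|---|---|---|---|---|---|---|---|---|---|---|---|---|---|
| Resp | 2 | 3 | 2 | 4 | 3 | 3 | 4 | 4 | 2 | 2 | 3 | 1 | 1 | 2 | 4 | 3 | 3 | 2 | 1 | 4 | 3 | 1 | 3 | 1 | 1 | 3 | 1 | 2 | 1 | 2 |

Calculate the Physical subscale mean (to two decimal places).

Physical items: 6, 8, 10, 19, 22, 27, 28.
Of these, items 6 & 28 are reverse-keyed; on a 1–4 scale, reversed = 5 − raw.
  item 6: 5 − 3 = 2
  item 8: 4
  item 10: 2
  item 19: 1
  item 22: 1
  item 27: 1
  item 28: 5 − 2 = 3
Sum = 2 + 4 + 2 + 1 + 1 + 1 + 3 = 14
Mean = 14 / 7 = 2.00

2.00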